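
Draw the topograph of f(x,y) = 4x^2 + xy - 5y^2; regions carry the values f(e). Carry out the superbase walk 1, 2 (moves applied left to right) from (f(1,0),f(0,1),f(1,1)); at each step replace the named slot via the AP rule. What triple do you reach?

start (4,-5,0) = (f(1,0),f(0,1),f(1,1))
replace slot 1: 2·((-5)+0) − 4 = -14 → (-14,-5,0)
replace slot 2: 2·((-14)+0) − (-5) = -23 → (-14,-23,0)

-14,-23,0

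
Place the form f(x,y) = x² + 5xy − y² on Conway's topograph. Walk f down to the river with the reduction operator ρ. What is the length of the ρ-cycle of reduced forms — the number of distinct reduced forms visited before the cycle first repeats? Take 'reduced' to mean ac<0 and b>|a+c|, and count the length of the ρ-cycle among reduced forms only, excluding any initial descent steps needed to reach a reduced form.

D = 29, ⌊√D⌋ = 5
river: ρ → (-1,5,1)
river: ρ → (1,5,-1)
ρ-cycle length = 2 (tail of 0 descent steps not counted)

2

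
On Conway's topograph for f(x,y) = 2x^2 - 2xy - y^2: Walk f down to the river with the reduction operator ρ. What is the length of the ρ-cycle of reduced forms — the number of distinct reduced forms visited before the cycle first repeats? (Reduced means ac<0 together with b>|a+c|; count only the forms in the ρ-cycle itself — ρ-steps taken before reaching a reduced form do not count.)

D = 12, ⌊√D⌋ = 3
descent: ρ → (-1,2,2)  [lands on river]
river: ρ → (2,2,-1)
ρ-cycle length = 2 (tail of 1 descent step not counted)

2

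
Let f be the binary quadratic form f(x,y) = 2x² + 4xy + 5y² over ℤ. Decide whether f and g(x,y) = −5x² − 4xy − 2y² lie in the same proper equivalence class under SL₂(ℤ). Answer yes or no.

D₁ = -24, D₂ = -24
f: translate: b→0 (≡4 mod 4), so (2,4,5)→(2,0,3)
f: reduced (well bottom): (2,0,3) with a≤c, −a<b≤a
g is negative-definite; reduce −g:
−g: flip: (5,4,2)→(2,-4,5)
−g: translate: b→0 (≡-4 mod 4), so (2,-4,5)→(2,0,3)
−g: reduced (well bottom): (2,0,3) with a≤c, −a<b≤a
flip sign back: reduced form of g is (-2,0,-3)
reduced forms (2, 0, 3) vs (-2, 0, -3) ⇒ inequivalent

no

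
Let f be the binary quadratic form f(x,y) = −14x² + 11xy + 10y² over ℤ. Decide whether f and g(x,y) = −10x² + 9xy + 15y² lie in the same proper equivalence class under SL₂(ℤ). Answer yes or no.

D₁ = 681, D₂ = 681
river cycle of f (length 32): (10, 9, -15), (-15, 21, 4), (4, 19, -20), (-20, 21, 3), (3, 21, -20), (-20, 19, 4), (4, 21, -15), (-15, 9, 10), (10, 11, -14), (-14, 17, 7), … (22 more)
river cycle of g (length 32): (15, 21, -4), (-4, 19, 20), (20, 21, -3), (-3, 21, 20), (20, 19, -4), (-4, 21, 15), (15, 9, -10), (-10, 11, 14), (14, 17, -7), (-7, 25, 2), … (22 more)
cycles differ ⇒ inequivalent

no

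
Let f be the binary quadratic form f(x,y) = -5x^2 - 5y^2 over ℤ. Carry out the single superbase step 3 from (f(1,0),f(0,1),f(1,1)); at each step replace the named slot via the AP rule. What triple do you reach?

start (-5,-5,-10) = (f(1,0),f(0,1),f(1,1))
replace slot 3: 2·((-5)+(-5)) − (-10) = -10 → (-5,-5,-10)

-5,-5,-10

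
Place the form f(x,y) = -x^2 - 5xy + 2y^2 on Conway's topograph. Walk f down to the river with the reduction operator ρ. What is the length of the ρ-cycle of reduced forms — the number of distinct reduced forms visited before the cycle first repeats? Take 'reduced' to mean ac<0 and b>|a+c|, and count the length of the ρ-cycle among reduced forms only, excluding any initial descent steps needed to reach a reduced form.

D = 33, ⌊√D⌋ = 5
descent: ρ → (2,5,-1)  [lands on river]
river: ρ → (-1,5,2)
river: ρ → (2,3,-3)
river: ρ → (-3,3,2)
ρ-cycle length = 4 (tail of 1 descent step not counted)

4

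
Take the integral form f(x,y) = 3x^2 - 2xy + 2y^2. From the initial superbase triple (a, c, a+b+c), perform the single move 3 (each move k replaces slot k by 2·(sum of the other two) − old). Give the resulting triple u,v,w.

start (3,2,3) = (f(1,0),f(0,1),f(1,1))
replace slot 3: 2·(3+2) − 3 = 7 → (3,2,7)

3,2,7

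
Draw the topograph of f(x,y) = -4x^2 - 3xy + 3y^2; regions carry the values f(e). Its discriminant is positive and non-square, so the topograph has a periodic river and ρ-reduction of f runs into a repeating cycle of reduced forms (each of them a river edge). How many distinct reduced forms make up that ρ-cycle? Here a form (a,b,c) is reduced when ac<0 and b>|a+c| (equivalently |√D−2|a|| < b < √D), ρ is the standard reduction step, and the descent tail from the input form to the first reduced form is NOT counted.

D = 57, ⌊√D⌋ = 7
descent: ρ → (3,3,-4)  [lands on river]
river: ρ → (-4,5,2)
river: ρ → (2,7,-1)
river: ρ → (-1,7,2)
river: ρ → (2,5,-4)
river: ρ → (-4,3,3)
ρ-cycle length = 6 (tail of 1 descent step not counted)

6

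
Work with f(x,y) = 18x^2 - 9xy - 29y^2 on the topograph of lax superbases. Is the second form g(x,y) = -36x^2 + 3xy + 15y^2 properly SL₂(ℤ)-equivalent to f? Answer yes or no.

D₁ = 2169, D₂ = 2169
river cycle of f (length 30): (18, 27, -20), (-20, 13, 25), (25, 37, -8), (-8, 43, 10), (10, 37, -20), (-20, 43, 4), (4, 45, -9), (-9, 45, 4), (4, 43, -20), (-20, 37, 10), … (20 more)
river cycle of g (length 38): (15, 27, -24), (-24, 21, 18), (18, 15, -27), (-27, 39, 6), (6, 45, -6), (-6, 39, 27), (27, 15, -18), (-18, 21, 24), (24, 27, -15), (-15, 33, 18), … (28 more)
cycles differ ⇒ inequivalent

no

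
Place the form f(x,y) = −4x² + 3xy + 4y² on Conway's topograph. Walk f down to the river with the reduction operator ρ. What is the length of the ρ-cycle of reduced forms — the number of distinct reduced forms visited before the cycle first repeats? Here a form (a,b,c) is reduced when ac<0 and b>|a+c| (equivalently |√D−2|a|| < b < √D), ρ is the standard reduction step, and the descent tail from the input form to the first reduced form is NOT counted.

D = 73, ⌊√D⌋ = 8
river: ρ → (4,5,-3)
river: ρ → (-3,7,2)
river: ρ → (2,5,-6)
river: ρ → (-6,7,1)
river: ρ → (1,7,-6)
river: ρ → (-6,5,2)
river: ρ → (2,7,-3)
river: ρ → (-3,5,4)
river: ρ → (4,3,-4)
river: ρ → (-4,5,3)
river: ρ → (3,7,-2)
river: ρ → (-2,5,6)
river: ρ → (6,7,-1)
river: ρ → (-1,7,6)
river: ρ → (6,5,-2)
river: ρ → (-2,7,3)
river: ρ → (3,5,-4)
river: ρ → (-4,3,4)
ρ-cycle length = 18 (tail of 0 descent steps not counted)

18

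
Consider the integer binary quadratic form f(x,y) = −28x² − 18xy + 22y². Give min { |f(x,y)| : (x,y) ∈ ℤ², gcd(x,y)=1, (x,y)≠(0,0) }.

descent: ρ → (22,18,-28)  [lands on river]
river: ρ → (-28,38,12)
river: ρ → (12,34,-34)
river: ρ → (-34,34,12)
river: ρ → (12,38,-28)
river: ρ → (-28,18,22)
river: ρ → (22,26,-24)
river: ρ → (-24,22,24)
river: ρ → (24,26,-22)
river: ρ → (-22,18,28)
river: ρ → (28,38,-12)
river: ρ → (-12,34,34)
river: ρ → (34,34,-12)
river: ρ → (-12,38,28)
river: ρ → (28,18,-22)
river: ρ → (-22,26,24)
river: ρ → (24,22,-24)
river: ρ → (-24,26,22)
closes: descent 1, river 18
min |a| on river = 12

12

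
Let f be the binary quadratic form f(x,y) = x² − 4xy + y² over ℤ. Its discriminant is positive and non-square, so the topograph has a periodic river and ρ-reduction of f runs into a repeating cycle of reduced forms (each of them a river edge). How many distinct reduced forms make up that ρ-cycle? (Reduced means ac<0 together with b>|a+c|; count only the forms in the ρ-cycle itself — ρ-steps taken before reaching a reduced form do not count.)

D = 12, ⌊√D⌋ = 3
descent: ρ → (1,2,-2)  [lands on river]
river: ρ → (-2,2,1)
ρ-cycle length = 2 (tail of 1 descent step not counted)

2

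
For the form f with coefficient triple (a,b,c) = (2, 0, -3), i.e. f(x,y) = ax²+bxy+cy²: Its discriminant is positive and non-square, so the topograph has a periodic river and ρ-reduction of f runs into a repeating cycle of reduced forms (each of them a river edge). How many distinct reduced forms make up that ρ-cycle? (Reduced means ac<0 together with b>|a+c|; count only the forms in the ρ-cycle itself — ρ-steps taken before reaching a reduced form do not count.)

D = 24, ⌊√D⌋ = 4
descent: ρ → (-3,0,2)
descent: ρ → (2,4,-1)  [lands on river]
river: ρ → (-1,4,2)
ρ-cycle length = 2 (tail of 2 descent steps not counted)

2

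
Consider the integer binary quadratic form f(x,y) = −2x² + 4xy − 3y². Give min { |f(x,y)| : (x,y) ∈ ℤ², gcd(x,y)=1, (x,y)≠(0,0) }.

translate: b→0 (≡-4 mod 4), so (2,-4,3)→(2,0,1)
flip: (2,0,1)→(1,0,2)
reduced (well bottom): (1,0,2) with a≤c, −a<b≤a
well minimum |f| = |-1| = 1 (negative-definite)

1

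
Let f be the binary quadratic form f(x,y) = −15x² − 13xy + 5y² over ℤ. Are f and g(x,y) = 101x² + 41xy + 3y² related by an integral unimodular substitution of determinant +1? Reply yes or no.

D₁ = 469, D₂ = 469
river cycle of f (length 4): (5, 13, -15), (-15, 17, 3), (3, 19, -9), (-9, 17, 5)
river cycle of g (length 4): (3, 19, -9), (-9, 17, 5), (5, 13, -15), (-15, 17, 3)
cycles coincide ⇒ equivalent

yes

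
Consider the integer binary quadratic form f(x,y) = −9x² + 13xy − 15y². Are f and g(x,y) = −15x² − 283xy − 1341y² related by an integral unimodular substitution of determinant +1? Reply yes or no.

D₁ = -371, D₂ = -371
f is negative-definite; reduce −f:
−f: translate: b→5 (≡-13 mod 18), so (9,-13,15)→(9,5,11)
−f: reduced (well bottom): (9,5,11) with a≤c, −a<b≤a
flip sign back: reduced form of f is (-9,-5,-11)
g is negative-definite; reduce −g:
−g: translate: b→13 (≡283 mod 30), so (15,283,1341)→(15,13,9)
−g: flip: (15,13,9)→(9,-13,15)
−g: translate: b→5 (≡-13 mod 18), so (9,-13,15)→(9,5,11)
−g: reduced (well bottom): (9,5,11) with a≤c, −a<b≤a
flip sign back: reduced form of g is (-9,-5,-11)
reduced forms (-9, -5, -11) vs (-9, -5, -11) ⇒ equivalent

yes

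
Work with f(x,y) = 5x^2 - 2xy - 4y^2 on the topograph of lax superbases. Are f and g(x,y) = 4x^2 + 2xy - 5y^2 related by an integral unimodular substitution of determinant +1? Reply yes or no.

D₁ = 84, D₂ = 84
river cycle of f (length 6): (-4, 2, 5), (5, 8, -1), (-1, 8, 5), (5, 2, -4), (-4, 6, 3), (3, 6, -4)
river cycle of g (length 6): (-5, 8, 1), (1, 8, -5), (-5, 2, 4), (4, 6, -3), (-3, 6, 4), (4, 2, -5)
cycles differ ⇒ inequivalent

no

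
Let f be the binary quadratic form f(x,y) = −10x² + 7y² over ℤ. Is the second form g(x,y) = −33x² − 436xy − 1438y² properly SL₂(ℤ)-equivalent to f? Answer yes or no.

D₁ = 280, D₂ = 280
river cycle of f (length 4): (7, 14, -3), (-3, 16, 2), (2, 16, -3), (-3, 14, 7)
river cycle of g (length 4): (-3, 16, 2), (2, 16, -3), (-3, 14, 7), (7, 14, -3)
cycles coincide ⇒ equivalent

yes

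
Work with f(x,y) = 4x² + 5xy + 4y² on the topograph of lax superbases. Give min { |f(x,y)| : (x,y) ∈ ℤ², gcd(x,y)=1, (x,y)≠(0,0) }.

translate: b→-3 (≡5 mod 8), so (4,5,4)→(4,-3,3)
flip: (4,-3,3)→(3,3,4)
reduced (well bottom): (3,3,4) with a≤c, −a<b≤a
well minimum = a = 3

3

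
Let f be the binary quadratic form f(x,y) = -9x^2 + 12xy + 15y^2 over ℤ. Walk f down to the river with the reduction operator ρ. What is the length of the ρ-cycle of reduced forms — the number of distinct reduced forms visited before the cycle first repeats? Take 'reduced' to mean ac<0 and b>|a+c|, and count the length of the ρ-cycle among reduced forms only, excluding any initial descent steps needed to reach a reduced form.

D = 684, ⌊√D⌋ = 26
river: ρ → (15,18,-6)
river: ρ → (-6,18,15)
river: ρ → (15,12,-9)
river: ρ → (-9,24,3)
river: ρ → (3,24,-9)
river: ρ → (-9,12,15)
ρ-cycle length = 6 (tail of 0 descent steps not counted)

6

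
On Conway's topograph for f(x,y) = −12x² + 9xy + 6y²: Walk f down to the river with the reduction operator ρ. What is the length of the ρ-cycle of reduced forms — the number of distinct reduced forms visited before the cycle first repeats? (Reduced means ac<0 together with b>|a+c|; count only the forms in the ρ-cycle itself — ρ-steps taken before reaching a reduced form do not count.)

D = 369, ⌊√D⌋ = 19
river: ρ → (6,15,-6)
river: ρ → (-6,9,12)
river: ρ → (12,15,-3)
river: ρ → (-3,15,12)
river: ρ → (12,9,-6)
river: ρ → (-6,15,6)
river: ρ → (6,9,-12)
river: ρ → (-12,15,3)
river: ρ → (3,15,-12)
river: ρ → (-12,9,6)
ρ-cycle length = 10 (tail of 0 descent steps not counted)

10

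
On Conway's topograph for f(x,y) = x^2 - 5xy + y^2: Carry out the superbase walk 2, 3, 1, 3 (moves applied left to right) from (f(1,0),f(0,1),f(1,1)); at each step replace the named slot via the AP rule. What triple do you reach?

start (1,1,-3) = (f(1,0),f(0,1),f(1,1))
replace slot 2: 2·(1+(-3)) − 1 = -5 → (1,-5,-3)
replace slot 3: 2·(1+(-5)) − (-3) = -5 → (1,-5,-5)
replace slot 1: 2·((-5)+(-5)) − 1 = -21 → (-21,-5,-5)
replace slot 3: 2·((-21)+(-5)) − (-5) = -47 → (-21,-5,-47)

-21,-5,-47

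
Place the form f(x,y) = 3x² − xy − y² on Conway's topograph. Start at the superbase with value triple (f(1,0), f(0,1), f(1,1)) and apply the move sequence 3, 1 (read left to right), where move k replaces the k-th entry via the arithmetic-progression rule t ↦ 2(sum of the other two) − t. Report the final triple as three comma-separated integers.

start (3,-1,1) = (f(1,0),f(0,1),f(1,1))
replace slot 3: 2·(3+(-1)) − 1 = 3 → (3,-1,3)
replace slot 1: 2·((-1)+3) − 3 = 1 → (1,-1,3)

1,-1,3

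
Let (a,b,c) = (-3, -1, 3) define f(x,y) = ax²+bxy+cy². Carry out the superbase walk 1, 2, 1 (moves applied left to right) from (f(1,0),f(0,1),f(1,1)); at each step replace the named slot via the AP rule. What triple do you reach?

start (-3,3,-1) = (f(1,0),f(0,1),f(1,1))
replace slot 1: 2·(3+(-1)) − (-3) = 7 → (7,3,-1)
replace slot 2: 2·(7+(-1)) − 3 = 9 → (7,9,-1)
replace slot 1: 2·(9+(-1)) − 7 = 9 → (9,9,-1)

9,9,-1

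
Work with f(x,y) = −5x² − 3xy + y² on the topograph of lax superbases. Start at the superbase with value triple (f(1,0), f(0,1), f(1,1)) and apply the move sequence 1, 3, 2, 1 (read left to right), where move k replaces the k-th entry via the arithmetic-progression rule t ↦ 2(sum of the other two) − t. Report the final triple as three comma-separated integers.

start (-5,1,-7) = (f(1,0),f(0,1),f(1,1))
replace slot 1: 2·(1+(-7)) − (-5) = -7 → (-7,1,-7)
replace slot 3: 2·((-7)+1) − (-7) = -5 → (-7,1,-5)
replace slot 2: 2·((-7)+(-5)) − 1 = -25 → (-7,-25,-5)
replace slot 1: 2·((-25)+(-5)) − (-7) = -53 → (-53,-25,-5)

-53,-25,-5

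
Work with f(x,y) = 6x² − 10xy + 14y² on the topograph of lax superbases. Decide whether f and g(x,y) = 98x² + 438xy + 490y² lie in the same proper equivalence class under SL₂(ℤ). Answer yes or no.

D₁ = -236, D₂ = -236
f: translate: b→2 (≡-10 mod 12), so (6,-10,14)→(6,2,10)
f: reduced (well bottom): (6,2,10) with a≤c, −a<b≤a
g: translate: b→46 (≡438 mod 196), so (98,438,490)→(98,46,6)
g: flip: (98,46,6)→(6,-46,98)
g: translate: b→2 (≡-46 mod 12), so (6,-46,98)→(6,2,10)
g: reduced (well bottom): (6,2,10) with a≤c, −a<b≤a
reduced forms (6, 2, 10) vs (6, 2, 10) ⇒ equivalent

yes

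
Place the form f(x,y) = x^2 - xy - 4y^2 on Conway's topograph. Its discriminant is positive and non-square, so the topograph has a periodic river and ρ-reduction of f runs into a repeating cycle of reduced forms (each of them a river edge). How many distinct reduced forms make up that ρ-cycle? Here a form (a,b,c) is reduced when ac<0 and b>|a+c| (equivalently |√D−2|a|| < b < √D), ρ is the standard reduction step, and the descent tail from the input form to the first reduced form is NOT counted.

D = 17, ⌊√D⌋ = 4
descent: ρ → (-4,1,1)
descent: ρ → (1,3,-2)  [lands on river]
river: ρ → (-2,1,2)
river: ρ → (2,3,-1)
river: ρ → (-1,3,2)
river: ρ → (2,1,-2)
river: ρ → (-2,3,1)
ρ-cycle length = 6 (tail of 2 descent steps not counted)

6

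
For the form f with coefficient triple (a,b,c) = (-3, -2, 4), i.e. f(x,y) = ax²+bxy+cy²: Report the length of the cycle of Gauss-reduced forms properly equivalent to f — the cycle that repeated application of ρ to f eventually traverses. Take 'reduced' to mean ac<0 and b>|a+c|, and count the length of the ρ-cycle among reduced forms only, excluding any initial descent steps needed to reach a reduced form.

D = 52, ⌊√D⌋ = 7
descent: ρ → (4,2,-3)  [lands on river]
river: ρ → (-3,4,3)
river: ρ → (3,2,-4)
river: ρ → (-4,6,1)
river: ρ → (1,6,-4)
river: ρ → (-4,2,3)
river: ρ → (3,4,-3)
river: ρ → (-3,2,4)
river: ρ → (4,6,-1)
river: ρ → (-1,6,4)
ρ-cycle length = 10 (tail of 1 descent step not counted)

10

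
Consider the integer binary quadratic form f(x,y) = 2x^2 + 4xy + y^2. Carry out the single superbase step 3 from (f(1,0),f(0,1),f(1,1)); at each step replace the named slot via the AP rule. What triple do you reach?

start (2,1,7) = (f(1,0),f(0,1),f(1,1))
replace slot 3: 2·(2+1) − 7 = -1 → (2,1,-1)

2,1,-1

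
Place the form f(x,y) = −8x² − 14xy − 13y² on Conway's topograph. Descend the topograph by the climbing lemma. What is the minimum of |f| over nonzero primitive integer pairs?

translate: b→-2 (≡14 mod 16), so (8,14,13)→(8,-2,7)
flip: (8,-2,7)→(7,2,8)
reduced (well bottom): (7,2,8) with a≤c, −a<b≤a
well minimum |f| = |-7| = 7 (negative-definite)

7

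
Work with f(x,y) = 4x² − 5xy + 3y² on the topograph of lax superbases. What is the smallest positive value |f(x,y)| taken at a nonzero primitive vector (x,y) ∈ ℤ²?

translate: b→3 (≡-5 mod 8), so (4,-5,3)→(4,3,2)
flip: (4,3,2)→(2,-3,4)
translate: b→1 (≡-3 mod 4), so (2,-3,4)→(2,1,3)
reduced (well bottom): (2,1,3) with a≤c, −a<b≤a
well minimum = a = 2

2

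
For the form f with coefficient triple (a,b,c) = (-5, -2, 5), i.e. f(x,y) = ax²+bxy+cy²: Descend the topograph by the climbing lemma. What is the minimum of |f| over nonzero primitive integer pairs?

descent: ρ → (5,2,-5)  [lands on river]
river: ρ → (-5,8,2)
river: ρ → (2,8,-5)
river: ρ → (-5,2,5)
river: ρ → (5,8,-2)
river: ρ → (-2,8,5)
closes: descent 1, river 6
min |a| on river = 2

2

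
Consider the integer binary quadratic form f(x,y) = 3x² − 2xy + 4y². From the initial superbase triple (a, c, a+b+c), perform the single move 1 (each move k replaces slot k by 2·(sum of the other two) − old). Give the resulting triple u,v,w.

start (3,4,5) = (f(1,0),f(0,1),f(1,1))
replace slot 1: 2·(4+5) − 3 = 15 → (15,4,5)

15,4,5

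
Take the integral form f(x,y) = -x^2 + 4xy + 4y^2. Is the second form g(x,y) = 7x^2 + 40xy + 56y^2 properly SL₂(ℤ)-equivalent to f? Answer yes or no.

D₁ = 32, D₂ = 32
river cycle of f (length 2): (4, 4, -1), (-1, 4, 4)
river cycle of g (length 2): (-1, 4, 4), (4, 4, -1)
cycles coincide ⇒ equivalent

yes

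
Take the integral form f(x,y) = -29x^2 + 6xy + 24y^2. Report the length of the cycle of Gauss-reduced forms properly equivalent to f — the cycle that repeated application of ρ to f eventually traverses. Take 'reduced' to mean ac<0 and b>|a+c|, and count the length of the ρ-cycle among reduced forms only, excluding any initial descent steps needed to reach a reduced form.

D = 2820, ⌊√D⌋ = 53
river: ρ → (24,42,-11)
river: ρ → (-11,46,16)
river: ρ → (16,50,-5)
river: ρ → (-5,50,16)
river: ρ → (16,46,-11)
river: ρ → (-11,42,24)
river: ρ → (24,6,-29)
river: ρ → (-29,52,1)
river: ρ → (1,52,-29)
river: ρ → (-29,6,24)
ρ-cycle length = 10 (tail of 0 descent steps not counted)

10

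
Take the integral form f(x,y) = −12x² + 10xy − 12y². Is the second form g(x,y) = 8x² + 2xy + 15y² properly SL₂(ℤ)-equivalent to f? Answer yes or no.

D₁ = -476, D₂ = -476
f is negative-definite; reduce −f:
−f: flip: (12,-10,12)→(12,10,12)
−f: reduced (well bottom): (12,10,12) with a≤c, −a<b≤a
flip sign back: reduced form of f is (-12,-10,-12)
g: reduced (well bottom): (8,2,15) with a≤c, −a<b≤a
reduced forms (-12, -10, -12) vs (8, 2, 15) ⇒ inequivalent

no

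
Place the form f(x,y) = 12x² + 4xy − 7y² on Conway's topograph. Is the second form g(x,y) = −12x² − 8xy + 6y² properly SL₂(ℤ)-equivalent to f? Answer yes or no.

D₁ = 352, D₂ = 352
river cycle of f (length 6): (-7, 10, 9), (9, 8, -8), (-8, 8, 9), (9, 10, -7), (-7, 18, 1), (1, 18, -7)
river cycle of g (length 6): (6, 8, -12), (-12, 16, 2), (2, 16, -12), (-12, 8, 6), (6, 16, -4), (-4, 16, 6)
cycles differ ⇒ inequivalent

no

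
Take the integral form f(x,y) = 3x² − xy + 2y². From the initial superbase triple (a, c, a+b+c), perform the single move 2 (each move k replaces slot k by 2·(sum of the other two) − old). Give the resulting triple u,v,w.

start (3,2,4) = (f(1,0),f(0,1),f(1,1))
replace slot 2: 2·(3+4) − 2 = 12 → (3,12,4)

3,12,4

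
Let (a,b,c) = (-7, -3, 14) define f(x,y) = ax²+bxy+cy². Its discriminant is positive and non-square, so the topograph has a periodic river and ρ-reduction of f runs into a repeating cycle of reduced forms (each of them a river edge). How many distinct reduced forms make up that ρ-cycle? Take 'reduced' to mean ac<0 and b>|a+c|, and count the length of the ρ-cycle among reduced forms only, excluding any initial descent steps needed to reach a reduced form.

D = 401, ⌊√D⌋ = 20
descent: ρ → (14,3,-7)
descent: ρ → (-7,11,10)  [lands on river]
river: ρ → (10,9,-8)
river: ρ → (-8,7,11)
river: ρ → (11,15,-4)
river: ρ → (-4,17,7)
river: ρ → (7,11,-10)
river: ρ → (-10,9,8)
river: ρ → (8,7,-11)
river: ρ → (-11,15,4)
river: ρ → (4,17,-7)
ρ-cycle length = 10 (tail of 2 descent steps not counted)

10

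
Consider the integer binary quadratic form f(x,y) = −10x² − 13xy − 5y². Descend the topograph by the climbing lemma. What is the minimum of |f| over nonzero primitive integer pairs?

translate: b→-7 (≡13 mod 20), so (10,13,5)→(10,-7,2)
flip: (10,-7,2)→(2,7,10)
translate: b→-1 (≡7 mod 4), so (2,7,10)→(2,-1,4)
reduced (well bottom): (2,-1,4) with a≤c, −a<b≤a
well minimum |f| = |-2| = 2 (negative-definite)

2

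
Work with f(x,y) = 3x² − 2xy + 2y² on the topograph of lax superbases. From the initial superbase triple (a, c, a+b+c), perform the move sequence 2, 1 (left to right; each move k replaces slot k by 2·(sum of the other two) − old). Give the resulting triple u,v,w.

start (3,2,3) = (f(1,0),f(0,1),f(1,1))
replace slot 2: 2·(3+3) − 2 = 10 → (3,10,3)
replace slot 1: 2·(10+3) − 3 = 23 → (23,10,3)

23,10,3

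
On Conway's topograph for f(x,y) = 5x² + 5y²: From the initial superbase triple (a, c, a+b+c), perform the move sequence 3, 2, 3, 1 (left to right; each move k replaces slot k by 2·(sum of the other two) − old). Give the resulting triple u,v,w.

start (5,5,10) = (f(1,0),f(0,1),f(1,1))
replace slot 3: 2·(5+5) − 10 = 10 → (5,5,10)
replace slot 2: 2·(5+10) − 5 = 25 → (5,25,10)
replace slot 3: 2·(5+25) − 10 = 50 → (5,25,50)
replace slot 1: 2·(25+50) − 5 = 145 → (145,25,50)

145,25,50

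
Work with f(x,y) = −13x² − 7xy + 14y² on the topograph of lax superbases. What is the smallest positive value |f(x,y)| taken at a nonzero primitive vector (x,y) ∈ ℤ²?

descent: ρ → (14,7,-13)  [lands on river]
river: ρ → (-13,19,8)
river: ρ → (8,13,-19)
river: ρ → (-19,25,2)
river: ρ → (2,27,-6)
river: ρ → (-6,21,14)
closes: descent 1, river 6
min |a| on river = 2

2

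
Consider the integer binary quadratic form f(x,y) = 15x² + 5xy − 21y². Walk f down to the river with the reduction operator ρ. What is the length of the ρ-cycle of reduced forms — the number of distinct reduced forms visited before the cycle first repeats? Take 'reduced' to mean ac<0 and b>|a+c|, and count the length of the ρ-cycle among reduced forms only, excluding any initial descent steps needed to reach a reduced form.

D = 1285, ⌊√D⌋ = 35
descent: ρ → (-21,-5,15)
descent: ρ → (15,35,-1)  [lands on river]
river: ρ → (-1,35,15)
river: ρ → (15,25,-11)
river: ρ → (-11,19,21)
river: ρ → (21,23,-9)
river: ρ → (-9,31,9)
river: ρ → (9,23,-21)
river: ρ → (-21,19,11)
river: ρ → (11,25,-15)
river: ρ → (-15,35,1)
river: ρ → (1,35,-15)
river: ρ → (-15,25,11)
river: ρ → (11,19,-21)
river: ρ → (-21,23,9)
river: ρ → (9,31,-9)
river: ρ → (-9,23,21)
river: ρ → (21,19,-11)
river: ρ → (-11,25,15)
ρ-cycle length = 18 (tail of 2 descent steps not counted)

18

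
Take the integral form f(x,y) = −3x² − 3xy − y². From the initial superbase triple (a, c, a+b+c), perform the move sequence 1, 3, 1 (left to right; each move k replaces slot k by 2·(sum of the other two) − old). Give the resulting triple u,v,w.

start (-3,-1,-7) = (f(1,0),f(0,1),f(1,1))
replace slot 1: 2·((-1)+(-7)) − (-3) = -13 → (-13,-1,-7)
replace slot 3: 2·((-13)+(-1)) − (-7) = -21 → (-13,-1,-21)
replace slot 1: 2·((-1)+(-21)) − (-13) = -31 → (-31,-1,-21)

-31,-1,-21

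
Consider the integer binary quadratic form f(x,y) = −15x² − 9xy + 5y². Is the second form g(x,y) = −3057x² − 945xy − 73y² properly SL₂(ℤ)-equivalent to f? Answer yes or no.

D₁ = 381, D₂ = 381
river cycle of f (length 6): (5, 19, -1), (-1, 19, 5), (5, 11, -13), (-13, 15, 3), (3, 15, -13), (-13, 11, 5)
river cycle of g (length 6): (5, 19, -1), (-1, 19, 5), (5, 11, -13), (-13, 15, 3), (3, 15, -13), (-13, 11, 5)
cycles coincide ⇒ equivalent

yes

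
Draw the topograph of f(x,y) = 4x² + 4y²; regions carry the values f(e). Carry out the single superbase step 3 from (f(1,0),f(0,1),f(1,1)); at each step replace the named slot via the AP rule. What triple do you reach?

start (4,4,8) = (f(1,0),f(0,1),f(1,1))
replace slot 3: 2·(4+4) − 8 = 8 → (4,4,8)

4,4,8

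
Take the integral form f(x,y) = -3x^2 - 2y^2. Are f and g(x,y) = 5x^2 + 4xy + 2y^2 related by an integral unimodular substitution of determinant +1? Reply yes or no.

D₁ = -24, D₂ = -24
f is negative-definite; reduce −f:
−f: flip: (3,0,2)→(2,0,3)
−f: reduced (well bottom): (2,0,3) with a≤c, −a<b≤a
flip sign back: reduced form of f is (-2,0,-3)
g: flip: (5,4,2)→(2,-4,5)
g: translate: b→0 (≡-4 mod 4), so (2,-4,5)→(2,0,3)
g: reduced (well bottom): (2,0,3) with a≤c, −a<b≤a
reduced forms (-2, 0, -3) vs (2, 0, 3) ⇒ inequivalent

no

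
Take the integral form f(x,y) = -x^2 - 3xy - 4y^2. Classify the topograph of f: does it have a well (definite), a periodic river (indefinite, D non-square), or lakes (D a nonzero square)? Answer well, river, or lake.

D = b²−4ac = (-3)² − 4·(-1)·(-4) = -7
D < 0 ⇒ definite ⇒ every region one sign ⇒ single well

well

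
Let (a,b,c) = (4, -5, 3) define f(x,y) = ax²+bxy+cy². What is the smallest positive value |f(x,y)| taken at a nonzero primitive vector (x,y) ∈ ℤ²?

translate: b→3 (≡-5 mod 8), so (4,-5,3)→(4,3,2)
flip: (4,3,2)→(2,-3,4)
translate: b→1 (≡-3 mod 4), so (2,-3,4)→(2,1,3)
reduced (well bottom): (2,1,3) with a≤c, −a<b≤a
well minimum = a = 2

2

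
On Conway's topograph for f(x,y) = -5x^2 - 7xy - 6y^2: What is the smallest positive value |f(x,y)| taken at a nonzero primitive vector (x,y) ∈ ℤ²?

translate: b→-3 (≡7 mod 10), so (5,7,6)→(5,-3,4)
flip: (5,-3,4)→(4,3,5)
reduced (well bottom): (4,3,5) with a≤c, −a<b≤a
well minimum |f| = |-4| = 4 (negative-definite)

4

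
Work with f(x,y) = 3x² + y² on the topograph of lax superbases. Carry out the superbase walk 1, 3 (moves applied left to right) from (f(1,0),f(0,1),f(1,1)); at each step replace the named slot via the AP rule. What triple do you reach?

start (3,1,4) = (f(1,0),f(0,1),f(1,1))
replace slot 1: 2·(1+4) − 3 = 7 → (7,1,4)
replace slot 3: 2·(7+1) − 4 = 12 → (7,1,12)

7,1,12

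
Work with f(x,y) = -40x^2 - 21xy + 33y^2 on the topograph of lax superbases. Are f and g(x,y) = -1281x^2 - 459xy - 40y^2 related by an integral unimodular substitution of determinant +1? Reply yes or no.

D₁ = 5721, D₂ = 5721
river cycle of f (length 96): (33, 21, -40), (-40, 59, 14), (14, 53, -52), (-52, 51, 15), (15, 69, -16), (-16, 59, 35), (35, 11, -40), (-40, 69, 6), (6, 75, -4), (-4, 69, 60), … (86 more)
river cycle of g (length 96): (-40, 59, 14), (14, 53, -52), (-52, 51, 15), (15, 69, -16), (-16, 59, 35), (35, 11, -40), (-40, 69, 6), (6, 75, -4), (-4, 69, 60), (60, 51, -13), … (86 more)
cycles coincide ⇒ equivalent

yes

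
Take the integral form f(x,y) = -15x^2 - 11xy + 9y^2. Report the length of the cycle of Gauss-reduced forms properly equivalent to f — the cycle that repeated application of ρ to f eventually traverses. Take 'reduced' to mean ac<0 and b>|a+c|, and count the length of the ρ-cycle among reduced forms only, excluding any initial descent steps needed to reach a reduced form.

D = 661, ⌊√D⌋ = 25
descent: ρ → (9,11,-15)  [lands on river]
river: ρ → (-15,19,5)
river: ρ → (5,21,-11)
river: ρ → (-11,23,3)
river: ρ → (3,25,-3)
river: ρ → (-3,23,11)
river: ρ → (11,21,-5)
river: ρ → (-5,19,15)
river: ρ → (15,11,-9)
river: ρ → (-9,25,1)
river: ρ → (1,25,-9)
river: ρ → (-9,11,15)
river: ρ → (15,19,-5)
river: ρ → (-5,21,11)
river: ρ → (11,23,-3)
river: ρ → (-3,25,3)
river: ρ → (3,23,-11)
river: ρ → (-11,21,5)
river: ρ → (5,19,-15)
river: ρ → (-15,11,9)
river: ρ → (9,25,-1)
river: ρ → (-1,25,9)
ρ-cycle length = 22 (tail of 1 descent step not counted)

22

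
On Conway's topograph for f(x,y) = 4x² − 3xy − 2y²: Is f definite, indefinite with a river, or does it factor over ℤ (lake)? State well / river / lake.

D = b²−4ac = (-3)² − 4·4·(-2) = 41
D > 0 non-square ⇒ indefinite ⇒ periodic river

river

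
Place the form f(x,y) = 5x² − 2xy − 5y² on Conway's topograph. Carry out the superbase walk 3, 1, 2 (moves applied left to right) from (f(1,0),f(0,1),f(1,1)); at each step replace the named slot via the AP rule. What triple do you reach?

start (5,-5,-2) = (f(1,0),f(0,1),f(1,1))
replace slot 3: 2·(5+(-5)) − (-2) = 2 → (5,-5,2)
replace slot 1: 2·((-5)+2) − 5 = -11 → (-11,-5,2)
replace slot 2: 2·((-11)+2) − (-5) = -13 → (-11,-13,2)

-11,-13,2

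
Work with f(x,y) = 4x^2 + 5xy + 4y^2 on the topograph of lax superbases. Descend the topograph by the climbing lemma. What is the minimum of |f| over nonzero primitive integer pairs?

translate: b→-3 (≡5 mod 8), so (4,5,4)→(4,-3,3)
flip: (4,-3,3)→(3,3,4)
reduced (well bottom): (3,3,4) with a≤c, −a<b≤a
well minimum = a = 3

3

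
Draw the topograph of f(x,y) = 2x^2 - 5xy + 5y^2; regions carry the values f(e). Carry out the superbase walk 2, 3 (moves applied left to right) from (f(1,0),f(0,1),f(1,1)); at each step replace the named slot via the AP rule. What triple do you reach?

start (2,5,2) = (f(1,0),f(0,1),f(1,1))
replace slot 2: 2·(2+2) − 5 = 3 → (2,3,2)
replace slot 3: 2·(2+3) − 2 = 8 → (2,3,8)

2,3,8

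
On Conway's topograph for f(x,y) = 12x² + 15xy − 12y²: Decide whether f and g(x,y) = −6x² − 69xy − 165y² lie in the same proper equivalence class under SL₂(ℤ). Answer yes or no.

D₁ = 801, D₂ = 801
river cycle of f (length 14): (-12, 9, 15), (15, 21, -6), (-6, 27, 3), (3, 27, -6), (-6, 21, 15), (15, 9, -12), (-12, 15, 12), (12, 9, -15), (-15, 21, 6), (6, 27, -3), … (4 more)
river cycle of g (length 14): (-6, 27, 3), (3, 27, -6), (-6, 21, 15), (15, 9, -12), (-12, 15, 12), (12, 9, -15), (-15, 21, 6), (6, 27, -3), (-3, 27, 6), (6, 21, -15), … (4 more)
cycles coincide ⇒ equivalent

yes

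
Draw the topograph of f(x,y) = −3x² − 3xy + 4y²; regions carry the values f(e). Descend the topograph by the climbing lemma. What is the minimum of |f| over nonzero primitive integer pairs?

descent: ρ → (4,3,-3)  [lands on river]
river: ρ → (-3,3,4)
river: ρ → (4,5,-2)
river: ρ → (-2,7,1)
river: ρ → (1,7,-2)
river: ρ → (-2,5,4)
closes: descent 1, river 6
min |a| on river = 1

1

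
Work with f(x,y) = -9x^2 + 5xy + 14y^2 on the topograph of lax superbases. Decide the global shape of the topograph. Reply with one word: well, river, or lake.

D = b²−4ac = 5² − 4·(-9)·14 = 529
D = 23² is a perfect square ⇒ form factors over ℤ ⇒ lakes

lake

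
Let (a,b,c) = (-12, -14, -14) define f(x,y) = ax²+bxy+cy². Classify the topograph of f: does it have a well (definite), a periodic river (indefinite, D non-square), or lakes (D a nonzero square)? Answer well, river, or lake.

D = b²−4ac = (-14)² − 4·(-12)·(-14) = -476
D < 0 ⇒ definite ⇒ every region one sign ⇒ single well

well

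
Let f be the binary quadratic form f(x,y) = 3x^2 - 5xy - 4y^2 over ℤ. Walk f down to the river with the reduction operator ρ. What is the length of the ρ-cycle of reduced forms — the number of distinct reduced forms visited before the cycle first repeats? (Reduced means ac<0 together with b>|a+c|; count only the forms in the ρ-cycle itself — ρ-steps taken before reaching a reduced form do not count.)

D = 73, ⌊√D⌋ = 8
descent: ρ → (-4,5,3)  [lands on river]
river: ρ → (3,7,-2)
river: ρ → (-2,5,6)
river: ρ → (6,7,-1)
river: ρ → (-1,7,6)
river: ρ → (6,5,-2)
river: ρ → (-2,7,3)
river: ρ → (3,5,-4)
river: ρ → (-4,3,4)
river: ρ → (4,5,-3)
river: ρ → (-3,7,2)
river: ρ → (2,5,-6)
river: ρ → (-6,7,1)
river: ρ → (1,7,-6)
river: ρ → (-6,5,2)
river: ρ → (2,7,-3)
river: ρ → (-3,5,4)
river: ρ → (4,3,-4)
ρ-cycle length = 18 (tail of 1 descent step not counted)

18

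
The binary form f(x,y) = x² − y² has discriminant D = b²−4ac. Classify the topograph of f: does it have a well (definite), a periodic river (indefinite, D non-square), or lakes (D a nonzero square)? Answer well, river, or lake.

D = b²−4ac = 0² − 4·1·(-1) = 4
D = 2² is a perfect square ⇒ form factors over ℤ ⇒ lakes

lake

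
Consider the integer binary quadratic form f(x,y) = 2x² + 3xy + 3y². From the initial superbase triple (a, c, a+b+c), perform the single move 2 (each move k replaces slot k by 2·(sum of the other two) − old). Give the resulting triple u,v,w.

start (2,3,8) = (f(1,0),f(0,1),f(1,1))
replace slot 2: 2·(2+8) − 3 = 17 → (2,17,8)

2,17,8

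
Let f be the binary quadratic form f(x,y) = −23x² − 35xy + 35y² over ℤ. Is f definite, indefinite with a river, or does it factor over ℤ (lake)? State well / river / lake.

D = b²−4ac = (-35)² − 4·(-23)·35 = 4445
D > 0 non-square ⇒ indefinite ⇒ periodic river

river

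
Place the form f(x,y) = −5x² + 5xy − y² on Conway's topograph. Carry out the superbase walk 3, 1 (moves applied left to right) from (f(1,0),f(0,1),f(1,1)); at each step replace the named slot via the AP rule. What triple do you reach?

start (-5,-1,-1) = (f(1,0),f(0,1),f(1,1))
replace slot 3: 2·((-5)+(-1)) − (-1) = -11 → (-5,-1,-11)
replace slot 1: 2·((-1)+(-11)) − (-5) = -19 → (-19,-1,-11)

-19,-1,-11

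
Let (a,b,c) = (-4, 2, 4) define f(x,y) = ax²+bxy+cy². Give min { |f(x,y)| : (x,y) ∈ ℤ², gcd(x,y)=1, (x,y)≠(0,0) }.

river: ρ → (4,6,-2)
river: ρ → (-2,6,4)
river: ρ → (4,2,-4)
river: ρ → (-4,6,2)
river: ρ → (2,6,-4)
river: ρ → (-4,2,4)
closes: descent 0, river 6
min |a| on river = 2

2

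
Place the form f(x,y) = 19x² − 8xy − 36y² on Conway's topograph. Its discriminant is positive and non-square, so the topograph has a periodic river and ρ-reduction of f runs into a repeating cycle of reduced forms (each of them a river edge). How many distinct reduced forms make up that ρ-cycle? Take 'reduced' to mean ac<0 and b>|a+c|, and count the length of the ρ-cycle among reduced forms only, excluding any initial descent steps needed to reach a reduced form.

D = 2800, ⌊√D⌋ = 52
descent: ρ → (-36,8,19)
descent: ρ → (19,30,-25)  [lands on river]
river: ρ → (-25,20,24)
river: ρ → (24,28,-21)
river: ρ → (-21,14,31)
river: ρ → (31,48,-4)
river: ρ → (-4,48,31)
river: ρ → (31,14,-21)
river: ρ → (-21,28,24)
river: ρ → (24,20,-25)
river: ρ → (-25,30,19)
river: ρ → (19,46,-9)
river: ρ → (-9,44,24)
river: ρ → (24,52,-1)
river: ρ → (-1,52,24)
river: ρ → (24,44,-9)
river: ρ → (-9,46,19)
ρ-cycle length = 16 (tail of 2 descent steps not counted)

16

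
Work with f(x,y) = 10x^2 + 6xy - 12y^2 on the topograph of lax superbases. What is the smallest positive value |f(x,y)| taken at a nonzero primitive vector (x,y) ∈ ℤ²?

river: ρ → (-12,18,4)
river: ρ → (4,22,-2)
river: ρ → (-2,22,4)
river: ρ → (4,18,-12)
river: ρ → (-12,6,10)
river: ρ → (10,14,-8)
river: ρ → (-8,18,6)
river: ρ → (6,18,-8)
river: ρ → (-8,14,10)
river: ρ → (10,6,-12)
closes: descent 0, river 10
min |a| on river = 2

2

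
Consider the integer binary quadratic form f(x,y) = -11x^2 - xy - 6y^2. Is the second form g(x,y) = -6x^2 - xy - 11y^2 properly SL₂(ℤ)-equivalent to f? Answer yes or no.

D₁ = -263, D₂ = -263
f is negative-definite; reduce −f:
−f: flip: (11,1,6)→(6,-1,11)
−f: reduced (well bottom): (6,-1,11) with a≤c, −a<b≤a
flip sign back: reduced form of f is (-6,1,-11)
g is negative-definite; reduce −g:
−g: reduced (well bottom): (6,1,11) with a≤c, −a<b≤a
flip sign back: reduced form of g is (-6,-1,-11)
reduced forms (-6, 1, -11) vs (-6, -1, -11) ⇒ inequivalent

no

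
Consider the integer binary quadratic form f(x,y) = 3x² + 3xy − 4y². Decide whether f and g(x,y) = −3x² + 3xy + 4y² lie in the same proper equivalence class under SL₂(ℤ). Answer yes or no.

D₁ = 57, D₂ = 57
river cycle of f (length 6): (-4, 5, 2), (2, 7, -1), (-1, 7, 2), (2, 5, -4), (-4, 3, 3), (3, 3, -4)
river cycle of g (length 6): (4, 5, -2), (-2, 7, 1), (1, 7, -2), (-2, 5, 4), (4, 3, -3), (-3, 3, 4)
cycles differ ⇒ inequivalent

no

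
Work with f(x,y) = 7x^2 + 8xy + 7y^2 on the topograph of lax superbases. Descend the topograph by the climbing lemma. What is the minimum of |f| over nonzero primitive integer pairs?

translate: b→-6 (≡8 mod 14), so (7,8,7)→(7,-6,6)
flip: (7,-6,6)→(6,6,7)
reduced (well bottom): (6,6,7) with a≤c, −a<b≤a
well minimum = a = 6

6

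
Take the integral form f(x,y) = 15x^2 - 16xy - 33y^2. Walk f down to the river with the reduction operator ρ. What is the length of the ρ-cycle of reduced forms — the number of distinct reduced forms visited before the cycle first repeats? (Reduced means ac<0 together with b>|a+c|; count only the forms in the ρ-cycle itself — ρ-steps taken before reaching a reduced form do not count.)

D = 2236, ⌊√D⌋ = 47
descent: ρ → (-33,16,15)
descent: ρ → (15,44,-5)  [lands on river]
river: ρ → (-5,46,6)
river: ρ → (6,38,-33)
river: ρ → (-33,28,11)
river: ρ → (11,38,-18)
river: ρ → (-18,34,15)
river: ρ → (15,26,-26)
river: ρ → (-26,26,15)
river: ρ → (15,34,-18)
river: ρ → (-18,38,11)
river: ρ → (11,28,-33)
river: ρ → (-33,38,6)
river: ρ → (6,46,-5)
river: ρ → (-5,44,15)
river: ρ → (15,46,-2)
river: ρ → (-2,46,15)
ρ-cycle length = 16 (tail of 2 descent steps not counted)

16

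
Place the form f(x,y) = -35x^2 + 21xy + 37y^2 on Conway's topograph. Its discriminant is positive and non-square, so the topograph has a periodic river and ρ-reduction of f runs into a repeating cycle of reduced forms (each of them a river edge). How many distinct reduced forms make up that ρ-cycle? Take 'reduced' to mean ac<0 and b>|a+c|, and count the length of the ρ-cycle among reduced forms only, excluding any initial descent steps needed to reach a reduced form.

D = 5621, ⌊√D⌋ = 74
river: ρ → (37,53,-19)
river: ρ → (-19,61,25)
river: ρ → (25,39,-41)
river: ρ → (-41,43,23)
river: ρ → (23,49,-35)
river: ρ → (-35,21,37)
ρ-cycle length = 6 (tail of 0 descent steps not counted)

6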